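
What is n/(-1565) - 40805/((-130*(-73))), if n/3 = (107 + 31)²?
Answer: -121208501/2970370 ≈ -40.806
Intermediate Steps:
n = 57132 (n = 3*(107 + 31)² = 3*138² = 3*19044 = 57132)
n/(-1565) - 40805/((-130*(-73))) = 57132/(-1565) - 40805/((-130*(-73))) = 57132*(-1/1565) - 40805/9490 = -57132/1565 - 40805*1/9490 = -57132/1565 - 8161/1898 = -121208501/2970370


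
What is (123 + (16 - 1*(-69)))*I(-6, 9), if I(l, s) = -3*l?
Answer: 3744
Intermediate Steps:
(123 + (16 - 1*(-69)))*I(-6, 9) = (123 + (16 - 1*(-69)))*(-3*(-6)) = (123 + (16 + 69))*18 = (123 + 85)*18 = 208*18 = 3744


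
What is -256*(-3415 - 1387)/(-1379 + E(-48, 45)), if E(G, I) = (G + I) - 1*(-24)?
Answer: -87808/97 ≈ -905.24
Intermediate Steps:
E(G, I) = 24 + G + I (E(G, I) = (G + I) + 24 = 24 + G + I)
-256*(-3415 - 1387)/(-1379 + E(-48, 45)) = -256*(-3415 - 1387)/(-1379 + (24 - 48 + 45)) = -256*(-4802/(-1379 + 21)) = -256/((-1358*(-1/4802))) = -256/97/343 = -256*343/97 = -87808/97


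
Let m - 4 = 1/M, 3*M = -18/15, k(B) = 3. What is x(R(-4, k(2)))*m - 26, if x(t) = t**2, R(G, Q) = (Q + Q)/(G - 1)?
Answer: -596/25 ≈ -23.840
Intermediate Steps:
R(G, Q) = 2*Q/(-1 + G) (R(G, Q) = (2*Q)/(-1 + G) = 2*Q/(-1 + G))
M = -2/5 (M = (-18/15)/3 = (-18*1/15)/3 = (1/3)*(-6/5) = -2/5 ≈ -0.40000)
m = 3/2 (m = 4 + 1/(-2/5) = 4 - 5/2 = 3/2 ≈ 1.5000)
x(R(-4, k(2)))*m - 26 = (2*3/(-1 - 4))**2*(3/2) - 26 = (2*3/(-5))**2*(3/2) - 26 = (2*3*(-1/5))**2*(3/2) - 26 = (-6/5)**2*(3/2) - 26 = (36/25)*(3/2) - 26 = 54/25 - 26 = -596/25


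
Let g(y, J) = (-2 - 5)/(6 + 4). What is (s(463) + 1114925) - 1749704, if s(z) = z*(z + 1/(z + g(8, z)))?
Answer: -1943550800/4623 ≈ -4.2041e+5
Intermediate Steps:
g(y, J) = -7/10
s(z) = z*(z + 1/(-7/10 + z)) (s(z) = z*(z + 1/(z - 7/10)) = z*(z + 1/(-7/10 + z)))
(s(463) + 1114925) - 1749704 = (463*(10 - 7*463 + 10*463**2)/(-7 + 10*463) + 1114925) - 1749704 = (463*(10 - 3241 + 10*214369)/(-7 + 4630) + 1114925) - 1749704 = (463*(10 - 3241 + 2143690)/4623 + 1114925) - 1749704 = (463*(1/4623)*2140459 + 1114925) - 1749704 = (991032517/4623 + 1114925) - 1749704 = 6145330792/4623 - 1749704 = -1943550800/4623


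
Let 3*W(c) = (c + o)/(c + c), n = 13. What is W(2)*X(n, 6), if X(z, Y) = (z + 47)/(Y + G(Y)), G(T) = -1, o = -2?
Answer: 0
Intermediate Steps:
o = -2 (o = -1*2 = -2)
X(z, Y) = (47 + z)/(-1 + Y) (X(z, Y) = (z + 47)/(Y - 1) = (47 + z)/(-1 + Y))
W(c) = (-2 + c)/(6*c) (W(c) = ((c - 2)/(c + c))/3 = ((-2 + c)/((2*c)))/3 = ((-2 + c)*(1/(2*c)))/3 = ((-2 + c)/(2*c))/3 = (-2 + c)/(6*c))
W(2)*X(n, 6) = ((⅙)*(-2 + 2)/2)*((47 + 13)/(-1 + 6)) = ((⅙)*(½)*0)*(60/5) = 0*((⅕)*60) = 0*12 = 0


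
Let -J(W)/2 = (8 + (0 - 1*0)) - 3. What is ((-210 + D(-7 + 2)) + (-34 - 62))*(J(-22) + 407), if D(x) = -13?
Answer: -126643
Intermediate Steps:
J(W) = -10 (J(W) = -2*((8 + (0 - 1*0)) - 3) = -2*((8 + (0 + 0)) - 3) = -2*((8 + 0) - 3) = -2*(8 - 3) = -2*5 = -10)
((-210 + D(-7 + 2)) + (-34 - 62))*(J(-22) + 407) = ((-210 - 13) + (-34 - 62))*(-10 + 407) = (-223 - 96)*397 = -319*397 = -126643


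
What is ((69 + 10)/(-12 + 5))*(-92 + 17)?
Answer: 5925/7 ≈ 846.43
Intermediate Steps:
((69 + 10)/(-12 + 5))*(-92 + 17) = (79/(-7))*(-75) = (79*(-⅐))*(-75) = -79/7*(-75) = 5925/7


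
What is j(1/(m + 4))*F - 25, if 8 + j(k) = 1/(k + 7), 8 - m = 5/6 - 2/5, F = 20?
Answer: -447975/2459 ≈ -182.18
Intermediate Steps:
m = 227/30 (m = 8 - (5/6 - 2/5) = 8 - (5*(⅙) - 2*⅕) = 8 - (⅚ - ⅖) = 8 - 1*13/30 = 8 - 13/30 = 227/30 ≈ 7.5667)
j(k) = -8 + 1/(7 + k) (j(k) = -8 + 1/(k + 7) = -8 + 1/(7 + k))
j(1/(m + 4))*F - 25 = ((-55 - 8/(227/30 + 4))/(7 + 1/(227/30 + 4)))*20 - 25 = ((-55 - 8/347/30)/(7 + 1/(347/30)))*20 - 25 = ((-55 - 8*30/347)/(7 + 30/347))*20 - 25 = ((-55 - 240/347)/(2459/347))*20 - 25 = ((347/2459)*(-19325/347))*20 - 25 = -19325/2459*20 - 25 = -386500/2459 - 25 = -447975/2459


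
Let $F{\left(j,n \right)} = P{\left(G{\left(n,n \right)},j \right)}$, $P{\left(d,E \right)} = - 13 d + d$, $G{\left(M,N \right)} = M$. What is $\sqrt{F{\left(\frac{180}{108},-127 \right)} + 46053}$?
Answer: $\sqrt{47577} \approx 218.12$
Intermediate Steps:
$P{\left(d,E \right)} = - 12 d$
$F{\left(j,n \right)} = - 12 n$
$\sqrt{F{\left(\frac{180}{108},-127 \right)} + 46053} = \sqrt{\left(-12\right) \left(-127\right) + 46053} = \sqrt{1524 + 46053} = \sqrt{47577}$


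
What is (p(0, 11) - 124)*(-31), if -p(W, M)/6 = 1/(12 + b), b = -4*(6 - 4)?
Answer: 7781/2 ≈ 3890.5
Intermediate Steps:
b = -8 (b = -4*2 = -8)
p(W, M) = -3/2 (p(W, M) = -6/(12 - 8) = -6/4 = -6*1/4 = -3/2)
(p(0, 11) - 124)*(-31) = (-3/2 - 124)*(-31) = -251/2*(-31) = 7781/2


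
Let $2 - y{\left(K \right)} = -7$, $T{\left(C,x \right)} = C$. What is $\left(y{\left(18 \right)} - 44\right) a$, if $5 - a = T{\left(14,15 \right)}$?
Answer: $315$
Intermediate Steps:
$y{\left(K \right)} = 9$ ($y{\left(K \right)} = 2 - -7 = 2 + 7 = 9$)
$a = -9$ ($a = 5 - 14 = -9$)
$\left(y{\left(18 \right)} - 44\right) a = \left(9 - 44\right) \left(-9\right) = \left(-35\right) \left(-9\right) = 315$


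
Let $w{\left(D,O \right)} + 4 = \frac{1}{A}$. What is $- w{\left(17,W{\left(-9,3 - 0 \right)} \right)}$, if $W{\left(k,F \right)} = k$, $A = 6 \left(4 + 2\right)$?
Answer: $\frac{143}{36} \approx 3.9722$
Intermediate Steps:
$A = 36$ ($A = 6 \cdot 6 = 36$)
$w{\left(D,O \right)} = - \frac{143}{36}$ ($w{\left(D,O \right)} = -4 + \frac{1}{36} = - \frac{143}{36}$)
$- w{\left(17,W{\left(-9,3 - 0 \right)} \right)} = \left(-1\right) \left(- \frac{143}{36}\right) = \frac{143}{36}$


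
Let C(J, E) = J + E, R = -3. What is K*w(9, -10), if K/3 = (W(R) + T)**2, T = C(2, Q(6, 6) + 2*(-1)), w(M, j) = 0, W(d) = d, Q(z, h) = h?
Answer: 0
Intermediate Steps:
C(J, E) = E + J
T = 6 (T = (6 + 2*(-1)) + 2 = (6 - 2) + 2 = 4 + 2 = 6)
K = 27 (K = 3*(-3 + 6)**2 = 3*3**2 = 3*9 = 27)
K*w(9, -10) = 27*0 = 0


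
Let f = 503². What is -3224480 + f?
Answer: -2971471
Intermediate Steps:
f = 253009
-3224480 + f = -3224480 + 253009 = -2971471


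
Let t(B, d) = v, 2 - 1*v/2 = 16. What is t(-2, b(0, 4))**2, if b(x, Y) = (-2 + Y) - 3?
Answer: 784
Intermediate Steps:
v = -28 (v = 4 - 2*16 = 4 - 32 = -28)
b(x, Y) = -5 + Y
t(B, d) = -28
t(-2, b(0, 4))**2 = (-28)**2 = 784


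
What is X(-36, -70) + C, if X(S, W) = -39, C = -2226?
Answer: -2265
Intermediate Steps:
X(-36, -70) + C = -39 - 2226 = -2265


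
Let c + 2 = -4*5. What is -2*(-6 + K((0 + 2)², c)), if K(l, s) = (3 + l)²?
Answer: -86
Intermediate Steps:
c = -22 (c = -2 - 4*5 = -2 - 20 = -22)
-2*(-6 + K((0 + 2)², c)) = -2*(-6 + (3 + (0 + 2)²)²) = -2*(-6 + (3 + 2²)²) = -2*(-6 + (3 + 4)²) = -2*(-6 + 7²) = -2*(-6 + 49) = -2*43 = -86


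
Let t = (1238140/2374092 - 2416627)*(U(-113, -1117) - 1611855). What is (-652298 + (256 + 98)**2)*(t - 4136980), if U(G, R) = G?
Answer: -1218425049961844196684056/593523 ≈ -2.0529e+18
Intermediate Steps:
t = 2312083418237515648/593523 (t = (1238140/2374092 - 2416627)*(-113 - 1611855) = (1238140*(1/2374092) - 2416627)*(-1611968) = (309535/593523 - 2416627)*(-1611968) = -1434323397386/593523*(-1611968) = 2312083418237515648/593523 ≈ 3.8955e+12)
(-652298 + (256 + 98)**2)*(t - 4136980) = (-652298 + (256 + 98)**2)*(2312083418237515648/593523 - 4136980) = (-652298 + 354**2)*(2312080962844735108/593523) = (-652298 + 125316)*(2312080962844735108/593523) = -526982*2312080962844735108/593523 = -1218425049961844196684056/593523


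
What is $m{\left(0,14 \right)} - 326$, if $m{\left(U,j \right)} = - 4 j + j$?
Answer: $-368$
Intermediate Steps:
$m{\left(U,j \right)} = - 3 j$
$m{\left(0,14 \right)} - 326 = \left(-3\right) 14 - 326 = -42 - 326 = -368$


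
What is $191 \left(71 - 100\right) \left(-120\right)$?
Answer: $664680$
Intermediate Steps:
$191 \left(71 - 100\right) \left(-120\right) = 191 \left(-29\right) \left(-120\right) = \left(-5539\right) \left(-120\right) = 664680$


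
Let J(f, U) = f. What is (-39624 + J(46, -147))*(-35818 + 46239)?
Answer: -412442338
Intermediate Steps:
(-39624 + J(46, -147))*(-35818 + 46239) = (-39624 + 46)*(-35818 + 46239) = -39578*10421 = -412442338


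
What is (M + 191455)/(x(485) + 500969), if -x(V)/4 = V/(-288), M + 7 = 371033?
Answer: 40498632/36070253 ≈ 1.1228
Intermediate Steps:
M = 371026 (M = -7 + 371033 = 371026)
x(V) = V/72 (x(V) = -4*V/(-288) = -4*V*(-1)/288 = -(-1)*V/72 = V/72)
(M + 191455)/(x(485) + 500969) = (371026 + 191455)/((1/72)*485 + 500969) = 562481/(485/72 + 500969) = 562481/(36070253/72) = 562481*(72/36070253) = 40498632/36070253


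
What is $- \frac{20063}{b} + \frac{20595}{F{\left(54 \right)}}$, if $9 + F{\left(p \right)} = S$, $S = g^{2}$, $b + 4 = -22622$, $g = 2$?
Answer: $- \frac{93176431}{22626} \approx -4118.1$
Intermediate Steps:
$b = -22626$ ($b = -4 - 22622 = -22626$)
$S = 4$ ($S = 2^{2} = 4$)
$F{\left(p \right)} = -5$ ($F{\left(p \right)} = -9 + 4 = -5$)
$- \frac{20063}{b} + \frac{20595}{F{\left(54 \right)}} = - \frac{20063}{-22626} + \frac{20595}{-5} = \left(-20063\right) \left(- \frac{1}{22626}\right) + 20595 \left(- \frac{1}{5}\right) = \frac{20063}{22626} - 4119 = - \frac{93176431}{22626}$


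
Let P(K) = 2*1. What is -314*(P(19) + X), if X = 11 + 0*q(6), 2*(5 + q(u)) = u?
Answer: -4082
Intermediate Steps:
P(K) = 2
q(u) = -5 + u/2
X = 11 (X = 11 + 0*(-5 + (1/2)*6) = 11 + 0*(-5 + 3) = 11 + 0*(-2) = 11 + 0 = 11)
-314*(P(19) + X) = -314*(2 + 11) = -314*13 = -4082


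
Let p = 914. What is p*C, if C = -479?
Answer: -437806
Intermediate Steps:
p*C = 914*(-479) = -437806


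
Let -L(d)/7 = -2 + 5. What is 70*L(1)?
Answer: -1470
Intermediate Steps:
L(d) = -21 (L(d) = -7*(-2 + 5) = -7*3 = -21)
70*L(1) = 70*(-21) = -1470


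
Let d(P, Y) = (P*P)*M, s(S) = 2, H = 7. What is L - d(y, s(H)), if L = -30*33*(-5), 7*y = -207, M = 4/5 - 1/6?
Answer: 2154123/490 ≈ 4396.2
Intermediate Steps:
M = 19/30 (M = 4*(⅕) - 1*⅙ = ⅘ - ⅙ = 19/30 ≈ 0.63333)
y = -207/7 (y = (⅐)*(-207) = -207/7 ≈ -29.571)
d(P, Y) = 19*P²/30 (d(P, Y) = (P*P)*(19/30) = P²*(19/30) = 19*P²/30)
L = 4950 (L = -990*(-5) = 4950)
L - d(y, s(H)) = 4950 - 19*(-207/7)²/30 = 4950 - 19*42849/(30*49) = 4950 - 1*271377/490 = 4950 - 271377/490 = 2154123/490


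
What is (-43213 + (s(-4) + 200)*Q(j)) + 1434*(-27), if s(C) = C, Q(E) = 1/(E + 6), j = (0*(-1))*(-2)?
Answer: -245695/3 ≈ -81898.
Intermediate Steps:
j = 0 (j = 0*(-2) = 0)
Q(E) = 1/(6 + E)
(-43213 + (s(-4) + 200)*Q(j)) + 1434*(-27) = (-43213 + (-4 + 200)/(6 + 0)) + 1434*(-27) = (-43213 + 196/6) - 38718 = (-43213 + 196*(⅙)) - 38718 = (-43213 + 98/3) - 38718 = -129541/3 - 38718 = -245695/3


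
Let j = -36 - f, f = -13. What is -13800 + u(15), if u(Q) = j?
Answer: -13823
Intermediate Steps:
j = -23 (j = -36 - 1*(-13) = -36 + 13 = -23)
u(Q) = -23
-13800 + u(15) = -13800 - 23 = -13823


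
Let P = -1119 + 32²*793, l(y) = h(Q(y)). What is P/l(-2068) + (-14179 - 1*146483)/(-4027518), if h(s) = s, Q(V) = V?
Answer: -49479309923/126195564 ≈ -392.08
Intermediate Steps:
l(y) = y
P = 810913 (P = -1119 + 1024*793 = -1119 + 812032 = 810913)
P/l(-2068) + (-14179 - 1*146483)/(-4027518) = 810913/(-2068) + (-14179 - 1*146483)/(-4027518) = 810913*(-1/2068) + (-14179 - 146483)*(-1/4027518) = -810913/2068 - 160662*(-1/4027518) = -810913/2068 + 26777/671253 = -49479309923/126195564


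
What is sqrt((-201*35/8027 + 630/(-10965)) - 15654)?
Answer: 9*I*sqrt(6654378478928709)/5867737 ≈ 125.12*I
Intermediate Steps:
sqrt((-201*35/8027 + 630/(-10965)) - 15654) = sqrt((-7035*1/8027 + 630*(-1/10965)) - 15654) = sqrt((-7035/8027 - 42/731) - 15654) = sqrt(-5479719/5867737 - 15654) = sqrt(-91859034717/5867737) = 9*I*sqrt(6654378478928709)/5867737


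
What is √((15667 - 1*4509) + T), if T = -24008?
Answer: 5*I*√514 ≈ 113.36*I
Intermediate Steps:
√((15667 - 1*4509) + T) = √((15667 - 1*4509) - 24008) = √((15667 - 4509) - 24008) = √(11158 - 24008) = √(-12850) = 5*I*√514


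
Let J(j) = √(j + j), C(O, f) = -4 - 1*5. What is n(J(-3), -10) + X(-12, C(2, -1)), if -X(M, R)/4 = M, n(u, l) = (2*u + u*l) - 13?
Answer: 35 - 8*I*√6 ≈ 35.0 - 19.596*I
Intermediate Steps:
C(O, f) = -9 (C(O, f) = -4 - 5 = -9)
J(j) = √2*√j (J(j) = √(2*j) = √2*√j)
n(u, l) = -13 + 2*u + l*u (n(u, l) = (2*u + l*u) - 13 = -13 + 2*u + l*u)
X(M, R) = -4*M
n(J(-3), -10) + X(-12, C(2, -1)) = (-13 + 2*(√2*√(-3)) - 10*√2*√(-3)) - 4*(-12) = (-13 + 2*(√2*(I*√3)) - 10*√2*I*√3) + 48 = (-13 + 2*(I*√6) - 10*I*√6) + 48 = (-13 + 2*I*√6 - 10*I*√6) + 48 = (-13 - 8*I*√6) + 48 = 35 - 8*I*√6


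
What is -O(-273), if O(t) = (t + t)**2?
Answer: -298116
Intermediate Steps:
O(t) = 4*t**2 (O(t) = (2*t)**2 = 4*t**2)
-O(-273) = -4*(-273)**2 = -4*74529 = -1*298116 = -298116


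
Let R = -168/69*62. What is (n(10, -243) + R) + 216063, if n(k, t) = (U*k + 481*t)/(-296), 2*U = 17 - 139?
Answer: 1472631531/6808 ≈ 2.1631e+5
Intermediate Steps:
U = -61 (U = (17 - 139)/2 = (½)*(-122) = -61)
R = -3472/23 (R = -168/69*62 = -14*4/23*62 = -56/23*62 = -3472/23 ≈ -150.96)
n(k, t) = -13*t/8 + 61*k/296 (n(k, t) = (-61*k + 481*t)/(-296) = (-61*k + 481*t)*(-1/296) = -13*t/8 + 61*k/296)
(n(10, -243) + R) + 216063 = ((-13/8*(-243) + (61/296)*10) - 3472/23) + 216063 = ((3159/8 + 305/148) - 3472/23) + 216063 = (117493/296 - 3472/23) + 216063 = 1674627/6808 + 216063 = 1472631531/6808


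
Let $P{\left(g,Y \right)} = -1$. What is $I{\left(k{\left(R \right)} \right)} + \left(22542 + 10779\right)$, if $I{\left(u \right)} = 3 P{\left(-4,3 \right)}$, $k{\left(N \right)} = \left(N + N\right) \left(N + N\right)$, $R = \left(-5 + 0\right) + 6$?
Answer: $33318$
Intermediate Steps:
$R = 1$ ($R = -5 + 6 = 1$)
$k{\left(N \right)} = 4 N^{2}$ ($k{\left(N \right)} = 2 N 2 N = 4 N^{2}$)
$I{\left(u \right)} = -3$ ($I{\left(u \right)} = 3 \left(-1\right) = -3$)
$I{\left(k{\left(R \right)} \right)} + \left(22542 + 10779\right) = -3 + \left(22542 + 10779\right) = -3 + 33321 = 33318$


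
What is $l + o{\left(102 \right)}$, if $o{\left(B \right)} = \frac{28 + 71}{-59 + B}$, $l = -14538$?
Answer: $- \frac{625035}{43} \approx -14536.0$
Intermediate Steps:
$o{\left(B \right)} = \frac{99}{-59 + B}$
$l + o{\left(102 \right)} = -14538 + \frac{99}{-59 + 102} = -14538 + \frac{99}{43} = - \frac{625035}{43}$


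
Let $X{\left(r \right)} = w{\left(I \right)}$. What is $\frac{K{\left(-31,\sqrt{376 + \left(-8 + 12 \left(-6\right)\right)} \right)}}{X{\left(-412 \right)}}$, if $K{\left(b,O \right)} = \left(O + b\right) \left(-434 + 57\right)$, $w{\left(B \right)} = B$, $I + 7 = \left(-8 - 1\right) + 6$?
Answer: $- \frac{11687}{10} + \frac{377 \sqrt{74}}{5} \approx -520.08$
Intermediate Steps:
$I = -10$ ($I = -7 + \left(\left(-8 - 1\right) + 6\right) = -7 + \left(-9 + 6\right) = -7 - 3 = -10$)
$K{\left(b,O \right)} = - 377 O - 377 b$ ($K{\left(b,O \right)} = \left(O + b\right) \left(-377\right) = - 377 O - 377 b$)
$X{\left(r \right)} = -10$
$\frac{K{\left(-31,\sqrt{376 + \left(-8 + 12 \left(-6\right)\right)} \right)}}{X{\left(-412 \right)}} = \frac{- 377 \sqrt{376 + \left(-8 + 12 \left(-6\right)\right)} - -11687}{-10} = \left(- 377 \sqrt{376 - 80} + 11687\right) \left(- \frac{1}{10}\right) = \left(- 377 \sqrt{296} + 11687\right) \left(- \frac{1}{10}\right) = \left(- 377 \cdot 2 \sqrt{74} + 11687\right) \left(- \frac{1}{10}\right) = \left(- 754 \sqrt{74} + 11687\right) \left(- \frac{1}{10}\right) = \left(11687 - 754 \sqrt{74}\right) \left(- \frac{1}{10}\right) = - \frac{11687}{10} + \frac{377 \sqrt{74}}{5}$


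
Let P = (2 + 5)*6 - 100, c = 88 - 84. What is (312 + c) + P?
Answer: 258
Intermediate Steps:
c = 4
P = -58 (P = 7*6 - 100 = 42 - 100 = -58)
(312 + c) + P = (312 + 4) - 58 = 316 - 58 = 258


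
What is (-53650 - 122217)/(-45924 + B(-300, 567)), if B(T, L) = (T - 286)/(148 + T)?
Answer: 13365892/3489931 ≈ 3.8298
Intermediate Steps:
B(T, L) = (-286 + T)/(148 + T)
(-53650 - 122217)/(-45924 + B(-300, 567)) = (-53650 - 122217)/(-45924 + (-286 - 300)/(148 - 300)) = -175867/(-45924 - 586/(-152)) = -175867/(-45924 - 1/152*(-586)) = -175867/(-45924 + 293/76) = -175867/(-3489931/76) = -175867*(-76/3489931) = 13365892/3489931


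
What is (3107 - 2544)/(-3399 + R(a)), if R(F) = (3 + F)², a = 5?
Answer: -563/3335 ≈ -0.16882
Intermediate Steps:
(3107 - 2544)/(-3399 + R(a)) = (3107 - 2544)/(-3399 + (3 + 5)²) = 563/(-3399 + 8²) = 563/(-3399 + 64) = 563/(-3335) = 563*(-1/3335) = -563/3335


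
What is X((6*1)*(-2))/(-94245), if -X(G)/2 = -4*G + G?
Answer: 24/31415 ≈ 0.00076397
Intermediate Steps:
X(G) = 6*G (X(G) = -2*(-4*G + G) = -(-6)*G = 6*G)
X((6*1)*(-2))/(-94245) = (6*((6*1)*(-2)))/(-94245) = (6*(6*(-2)))*(-1/94245) = (6*(-12))*(-1/94245) = -72*(-1/94245) = 24/31415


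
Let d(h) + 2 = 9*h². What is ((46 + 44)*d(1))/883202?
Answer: 315/441601 ≈ 0.00071331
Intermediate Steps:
d(h) = -2 + 9*h²
((46 + 44)*d(1))/883202 = ((46 + 44)*(-2 + 9*1²))/883202 = (90*(-2 + 9*1))*(1/883202) = (90*(-2 + 9))*(1/883202) = (90*7)*(1/883202) = 630*(1/883202) = 315/441601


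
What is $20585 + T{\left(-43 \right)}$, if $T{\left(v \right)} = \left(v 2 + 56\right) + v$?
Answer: $20512$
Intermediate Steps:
$T{\left(v \right)} = 56 + 3 v$ ($T{\left(v \right)} = \left(2 v + 56\right) + v = \left(56 + 2 v\right) + v = 56 + 3 v$)
$20585 + T{\left(-43 \right)} = 20585 + \left(56 + 3 \left(-43\right)\right) = 20585 + \left(56 - 129\right) = 20585 - 73 = 20512$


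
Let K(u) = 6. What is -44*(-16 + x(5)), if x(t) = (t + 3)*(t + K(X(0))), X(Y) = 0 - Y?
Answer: -3168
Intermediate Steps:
X(Y) = -Y
x(t) = (3 + t)*(6 + t) (x(t) = (t + 3)*(t + 6) = (3 + t)*(6 + t))
-44*(-16 + x(5)) = -44*(-16 + (18 + 5² + 9*5)) = -44*(-16 + (18 + 25 + 45)) = -44*(-16 + 88) = -44*72 = -3168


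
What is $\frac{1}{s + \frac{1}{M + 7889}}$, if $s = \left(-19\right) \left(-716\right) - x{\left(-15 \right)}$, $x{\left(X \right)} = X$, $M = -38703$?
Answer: $\frac{30814}{419655865} \approx 7.3427 \cdot 10^{-5}$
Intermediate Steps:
$s = 13619$ ($s = \left(-19\right) \left(-716\right) - -15 = 13604 + 15 = 13619$)
$\frac{1}{s + \frac{1}{M + 7889}} = \frac{1}{13619 + \frac{1}{-38703 + 7889}} = \frac{1}{13619 + \frac{1}{-30814}} = \frac{1}{13619 - \frac{1}{30814}} = \frac{1}{\frac{419655865}{30814}} = \frac{30814}{419655865}$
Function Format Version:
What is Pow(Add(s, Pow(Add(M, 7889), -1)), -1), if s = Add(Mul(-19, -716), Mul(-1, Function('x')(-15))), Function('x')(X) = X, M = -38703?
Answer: Rational(30814, 419655865) ≈ 7.3427e-5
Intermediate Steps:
s = 13619 (s = Add(Mul(-19, -716), Mul(-1, -15)) = Add(13604, 15) = 13619)
Pow(Add(s, Pow(Add(M, 7889), -1)), -1) = Pow(Add(13619, Pow(Add(-38703, 7889), -1)), -1) = Pow(Add(13619, Pow(-30814, -1)), -1) = Pow(Add(13619, Rational(-1, 30814)), -1) = Pow(Rational(419655865, 30814), -1) = Rational(30814, 419655865)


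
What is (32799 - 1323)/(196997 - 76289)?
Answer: 2623/10059 ≈ 0.26076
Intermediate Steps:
(32799 - 1323)/(196997 - 76289) = 31476/120708 = 31476*(1/120708) = 2623/10059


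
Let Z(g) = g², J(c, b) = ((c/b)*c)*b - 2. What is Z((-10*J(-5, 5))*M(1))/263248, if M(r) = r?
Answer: 13225/65812 ≈ 0.20095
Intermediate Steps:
J(c, b) = -2 + c² (J(c, b) = (c²/b)*b - 2 = c² - 2 = -2 + c²)
Z((-10*J(-5, 5))*M(1))/263248 = (-10*(-2 + (-5)²)*1)²/263248 = (-10*(-2 + 25)*1)²*(1/263248) = (-10*23*1)²*(1/263248) = (-230*1)²*(1/263248) = (-230)²*(1/263248) = 52900*(1/263248) = 13225/65812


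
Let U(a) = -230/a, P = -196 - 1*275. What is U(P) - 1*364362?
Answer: -171614272/471 ≈ -3.6436e+5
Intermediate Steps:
P = -471 (P = -196 - 275 = -471)
U(P) - 1*364362 = -230/(-471) - 1*364362 = -230*(-1/471) - 364362 = 230/471 - 364362 = -171614272/471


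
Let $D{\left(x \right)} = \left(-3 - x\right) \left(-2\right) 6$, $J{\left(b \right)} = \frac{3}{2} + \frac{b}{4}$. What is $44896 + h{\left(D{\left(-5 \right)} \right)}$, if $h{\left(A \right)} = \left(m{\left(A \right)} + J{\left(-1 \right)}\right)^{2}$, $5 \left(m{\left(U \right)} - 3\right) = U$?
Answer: $\frac{17958521}{400} \approx 44896.0$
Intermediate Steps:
$J{\left(b \right)} = \frac{3}{2} + \frac{b}{4}$ ($J{\left(b \right)} = 3 \cdot \frac{1}{2} + b \frac{1}{4} = \frac{3}{2} + \frac{b}{4}$)
$m{\left(U \right)} = 3 + \frac{U}{5}$
$D{\left(x \right)} = 36 + 12 x$ ($D{\left(x \right)} = \left(6 + 2 x\right) 6 = 36 + 12 x$)
$h{\left(A \right)} = \left(\frac{17}{4} + \frac{A}{5}\right)^{2}$ ($h{\left(A \right)} = \left(\left(3 + \frac{A}{5}\right) + \left(\frac{3}{2} + \frac{1}{4} \left(-1\right)\right)\right)^{2} = \left(\left(3 + \frac{A}{5}\right) + \left(\frac{3}{2} - \frac{1}{4}\right)\right)^{2} = \left(\left(3 + \frac{A}{5}\right) + \frac{5}{4}\right)^{2} = \left(\frac{17}{4} + \frac{A}{5}\right)^{2}$)
$44896 + h{\left(D{\left(-5 \right)} \right)} = 44896 + \frac{\left(85 + 4 \left(36 + 12 \left(-5\right)\right)\right)^{2}}{400} = 44896 + \frac{\left(85 + 4 \left(36 - 60\right)\right)^{2}}{400} = 44896 + \frac{\left(85 + 4 \left(-24\right)\right)^{2}}{400} = 44896 + \frac{\left(85 - 96\right)^{2}}{400} = 44896 + \frac{\left(-11\right)^{2}}{400} = 44896 + \frac{1}{400} \cdot 121 = 44896 + \frac{121}{400} = \frac{17958521}{400}$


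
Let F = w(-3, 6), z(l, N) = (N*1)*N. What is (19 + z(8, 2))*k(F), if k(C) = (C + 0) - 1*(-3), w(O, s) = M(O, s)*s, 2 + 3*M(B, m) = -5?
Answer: -253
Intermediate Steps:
M(B, m) = -7/3 (M(B, m) = -⅔ + (⅓)*(-5) = -⅔ - 5/3 = -7/3)
z(l, N) = N² (z(l, N) = N*N = N²)
w(O, s) = -7*s/3
F = -14 (F = -7/3*6 = -14)
k(C) = 3 + C (k(C) = C + 3 = 3 + C)
(19 + z(8, 2))*k(F) = (19 + 2²)*(3 - 14) = (19 + 4)*(-11) = 23*(-11) = -253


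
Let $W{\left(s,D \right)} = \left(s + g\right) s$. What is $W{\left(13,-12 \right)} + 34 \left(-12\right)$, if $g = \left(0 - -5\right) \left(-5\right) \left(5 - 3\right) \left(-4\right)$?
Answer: $2361$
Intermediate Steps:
$g = 200$ ($g = \left(0 + 5\right) \left(-5\right) 2 \left(-4\right) = 5 \left(-5\right) \left(-8\right) = \left(-25\right) \left(-8\right) = 200$)
$W{\left(s,D \right)} = s \left(200 + s\right)$ ($W{\left(s,D \right)} = \left(s + 200\right) s = \left(200 + s\right) s = s \left(200 + s\right)$)
$W{\left(13,-12 \right)} + 34 \left(-12\right) = 13 \left(200 + 13\right) + 34 \left(-12\right) = 13 \cdot 213 - 408 = 2769 - 408 = 2361$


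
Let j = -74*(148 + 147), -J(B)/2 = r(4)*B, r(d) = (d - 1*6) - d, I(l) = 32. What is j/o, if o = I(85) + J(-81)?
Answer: 2183/94 ≈ 23.223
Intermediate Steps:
r(d) = -6 (r(d) = (d - 6) - d = (-6 + d) - d = -6)
J(B) = 12*B (J(B) = -(-12)*B = 12*B)
j = -21830 (j = -74*295 = -21830)
o = -940 (o = 32 + 12*(-81) = 32 - 972 = -940)
j/o = -21830/(-940) = -21830*(-1/940) = 2183/94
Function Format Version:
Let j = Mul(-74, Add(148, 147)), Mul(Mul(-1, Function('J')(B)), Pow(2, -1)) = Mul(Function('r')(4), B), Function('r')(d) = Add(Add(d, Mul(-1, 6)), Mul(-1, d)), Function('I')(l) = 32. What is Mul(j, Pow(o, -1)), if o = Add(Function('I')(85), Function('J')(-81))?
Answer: Rational(2183, 94) ≈ 23.223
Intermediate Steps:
Function('r')(d) = -6 (Function('r')(d) = Add(Add(d, -6), Mul(-1, d)) = Add(Add(-6, d), Mul(-1, d)) = -6)
Function('J')(B) = Mul(12, B) (Function('J')(B) = Mul(-2, Mul(-6, B)) = Mul(12, B))
j = -21830 (j = Mul(-74, 295) = -21830)
o = -940 (o = Add(32, Mul(12, -81)) = Add(32, -972) = -940)
Mul(j, Pow(o, -1)) = Mul(-21830, Pow(-940, -1)) = Mul(-21830, Rational(-1, 940)) = Rational(2183, 94)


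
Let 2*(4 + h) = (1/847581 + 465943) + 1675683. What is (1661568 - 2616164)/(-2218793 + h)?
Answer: 1618194864552/1946018853407 ≈ 0.83154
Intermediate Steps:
h = 1815194726059/1695162 (h = -4 + ((1/847581 + 465943) + 1675683)/2 = -4 + (394924433884/847581 + 1675683)/2 = -4 + (1/2)*(1815201506707/847581) = -4 + 1815201506707/1695162 = 1815194726059/1695162 ≈ 1.0708e+6)
(1661568 - 2616164)/(-2218793 + h) = (1661568 - 2616164)/(-2218793 + 1815194726059/1695162) = -954596/(-1946018853407/1695162) = -954596*(-1695162/1946018853407) = 1618194864552/1946018853407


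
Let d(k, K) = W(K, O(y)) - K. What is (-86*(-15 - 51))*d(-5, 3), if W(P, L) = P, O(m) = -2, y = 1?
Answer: 0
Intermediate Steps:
d(k, K) = 0 (d(k, K) = K - K = 0)
(-86*(-15 - 51))*d(-5, 3) = -86*(-15 - 51)*0 = -86*(-66)*0 = 5676*0 = 0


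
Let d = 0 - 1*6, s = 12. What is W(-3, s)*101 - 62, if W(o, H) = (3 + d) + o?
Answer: -668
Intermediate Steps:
d = -6 (d = 0 - 6 = -6)
W(o, H) = -3 + o (W(o, H) = (3 - 6) + o = -3 + o)
W(-3, s)*101 - 62 = (-3 - 3)*101 - 62 = -6*101 - 62 = -606 - 62 = -668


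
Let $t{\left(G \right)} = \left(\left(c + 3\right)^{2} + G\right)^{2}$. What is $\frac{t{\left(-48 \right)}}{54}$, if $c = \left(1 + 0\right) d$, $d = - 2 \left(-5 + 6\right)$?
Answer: $\frac{2209}{54} \approx 40.907$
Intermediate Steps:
$d = -2$ ($d = \left(-2\right) 1 = -2$)
$c = -2$ ($c = \left(1 + 0\right) \left(-2\right) = 1 \left(-2\right) = -2$)
$t{\left(G \right)} = \left(1 + G\right)^{2}$ ($t{\left(G \right)} = \left(\left(-2 + 3\right)^{2} + G\right)^{2} = \left(1^{2} + G\right)^{2} = \left(1 + G\right)^{2}$)
$\frac{t{\left(-48 \right)}}{54} = \frac{\left(1 - 48\right)^{2}}{54} = \left(-47\right)^{2} \cdot \frac{1}{54} = 2209 \cdot \frac{1}{54} = \frac{2209}{54}$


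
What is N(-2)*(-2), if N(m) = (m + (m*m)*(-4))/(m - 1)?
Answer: -12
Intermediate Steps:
N(m) = (m - 4*m²)/(-1 + m) (N(m) = (m + m²*(-4))/(-1 + m) = (m - 4*m²)/(-1 + m))
N(-2)*(-2) = -2*(1 - 4*(-2))/(-1 - 2)*(-2) = -2*(1 + 8)/(-3)*(-2) = -2*(-⅓)*9*(-2) = 6*(-2) = -12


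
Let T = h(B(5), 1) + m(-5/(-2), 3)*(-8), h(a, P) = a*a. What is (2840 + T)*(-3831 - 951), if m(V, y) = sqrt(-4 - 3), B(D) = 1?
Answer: -13585662 + 38256*I*sqrt(7) ≈ -1.3586e+7 + 1.0122e+5*I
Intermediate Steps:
h(a, P) = a**2
m(V, y) = I*sqrt(7) (m(V, y) = sqrt(-7) = I*sqrt(7))
T = 1 - 8*I*sqrt(7) (T = 1**2 + (I*sqrt(7))*(-8) = 1 - 8*I*sqrt(7) ≈ 1.0 - 21.166*I)
(2840 + T)*(-3831 - 951) = (2840 + (1 - 8*I*sqrt(7)))*(-3831 - 951) = (2841 - 8*I*sqrt(7))*(-4782) = -13585662 + 38256*I*sqrt(7)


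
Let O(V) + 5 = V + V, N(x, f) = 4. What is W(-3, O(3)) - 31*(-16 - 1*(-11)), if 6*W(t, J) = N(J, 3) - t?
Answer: 937/6 ≈ 156.17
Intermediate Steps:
O(V) = -5 + 2*V (O(V) = -5 + (V + V) = -5 + 2*V)
W(t, J) = ⅔ - t/6 (W(t, J) = (4 - t)/6 = ⅔ - t/6)
W(-3, O(3)) - 31*(-16 - 1*(-11)) = (⅔ - ⅙*(-3)) - 31*(-16 - 1*(-11)) = (⅔ + ½) - 31*(-16 + 11) = 7/6 - 31*(-5) = 7/6 + 155 = 937/6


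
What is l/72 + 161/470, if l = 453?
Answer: 37417/5640 ≈ 6.6342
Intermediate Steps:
l/72 + 161/470 = 453/72 + 161/470 = 453*(1/72) + 161*(1/470) = 151/24 + 161/470 = 37417/5640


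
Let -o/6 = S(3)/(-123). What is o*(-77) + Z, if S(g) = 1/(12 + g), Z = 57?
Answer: 34901/615 ≈ 56.750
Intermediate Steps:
o = 2/615 (o = -6/((12 + 3)*(-123)) = -6*(-1)/(15*123) = -2*(-1)/(5*123) = -6*(-1/1845) = 2/615 ≈ 0.0032520)
o*(-77) + Z = (2/615)*(-77) + 57 = -154/615 + 57 = 34901/615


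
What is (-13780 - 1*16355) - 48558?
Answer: -78693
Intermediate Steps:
(-13780 - 1*16355) - 48558 = (-13780 - 16355) - 48558 = -30135 - 48558 = -78693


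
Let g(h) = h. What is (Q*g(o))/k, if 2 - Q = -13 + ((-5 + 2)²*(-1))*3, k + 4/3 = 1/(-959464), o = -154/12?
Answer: 1551453288/3837859 ≈ 404.25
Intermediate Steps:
o = -77/6 (o = -154*1/12 = -77/6 ≈ -12.833)
k = -3837859/2878392 (k = -4/3 + 1/(-959464) = -4/3 - 1/959464 = -3837859/2878392 ≈ -1.3333)
Q = 42 (Q = 2 - (-13 + ((-5 + 2)²*(-1))*3) = 2 - (-13 + ((-3)²*(-1))*3) = 2 - (-13 + (9*(-1))*3) = 2 - (-13 - 9*3) = 2 - (-13 - 27) = 2 - 1*(-40) = 2 + 40 = 42)
(Q*g(o))/k = (42*(-77/6))/(-3837859/2878392) = -539*(-2878392/3837859) = 1551453288/3837859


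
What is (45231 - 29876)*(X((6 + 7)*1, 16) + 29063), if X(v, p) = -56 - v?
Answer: 445202870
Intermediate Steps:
(45231 - 29876)*(X((6 + 7)*1, 16) + 29063) = (45231 - 29876)*((-56 - (6 + 7)) + 29063) = 15355*((-56 - 13) + 29063) = 15355*(-69 + 29063) = 15355*28994 = 445202870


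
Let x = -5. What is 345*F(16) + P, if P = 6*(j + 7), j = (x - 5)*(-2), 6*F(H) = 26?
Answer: 1657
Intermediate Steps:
F(H) = 13/3 (F(H) = (1/6)*26 = 13/3)
j = 20 (j = (-5 - 5)*(-2) = -10*(-2) = 20)
P = 162 (P = 6*(20 + 7) = 6*27 = 162)
345*F(16) + P = 345*(13/3) + 162 = 1495 + 162 = 1657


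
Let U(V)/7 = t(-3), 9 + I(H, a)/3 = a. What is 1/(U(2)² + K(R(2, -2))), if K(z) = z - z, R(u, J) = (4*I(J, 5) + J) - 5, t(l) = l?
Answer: 1/441 ≈ 0.0022676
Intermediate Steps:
I(H, a) = -27 + 3*a
U(V) = -21 (U(V) = 7*(-3) = -21)
R(u, J) = -53 + J (R(u, J) = (4*(-27 + 3*5) + J) - 5 = (4*(-27 + 15) + J) - 5 = (4*(-12) + J) - 5 = (-48 + J) - 5 = -53 + J)
K(z) = 0
1/(U(2)² + K(R(2, -2))) = 1/((-21)² + 0) = 1/(441 + 0) = 1/441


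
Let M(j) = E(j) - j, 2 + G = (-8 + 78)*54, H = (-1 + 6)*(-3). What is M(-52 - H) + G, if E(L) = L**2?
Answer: 5184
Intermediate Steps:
H = -15 (H = 5*(-3) = -15)
G = 3778 (G = -2 + (-8 + 78)*54 = -2 + 70*54 = -2 + 3780 = 3778)
M(j) = j**2 - j
M(-52 - H) + G = (-52 - 1*(-15))*(-1 + (-52 - 1*(-15))) + 3778 = (-52 + 15)*(-1 + (-52 + 15)) + 3778 = -37*(-1 - 37) + 3778 = -37*(-38) + 3778 = 1406 + 3778 = 5184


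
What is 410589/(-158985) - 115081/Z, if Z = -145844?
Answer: -4620643259/2576334260 ≈ -1.7935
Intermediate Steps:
410589/(-158985) - 115081/Z = 410589/(-158985) - 115081/(-145844) = 410589*(-1/158985) - 115081*(-1/145844) = -45621/17665 + 115081/145844 = -4620643259/2576334260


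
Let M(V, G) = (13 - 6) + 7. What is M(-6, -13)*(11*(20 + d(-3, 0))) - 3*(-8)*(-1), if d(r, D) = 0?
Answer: 3056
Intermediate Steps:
M(V, G) = 14 (M(V, G) = 7 + 7 = 14)
M(-6, -13)*(11*(20 + d(-3, 0))) - 3*(-8)*(-1) = 14*(11*(20 + 0)) - 3*(-8)*(-1) = 14*(11*20) + 24*(-1) = 14*220 - 24 = 3080 - 24 = 3056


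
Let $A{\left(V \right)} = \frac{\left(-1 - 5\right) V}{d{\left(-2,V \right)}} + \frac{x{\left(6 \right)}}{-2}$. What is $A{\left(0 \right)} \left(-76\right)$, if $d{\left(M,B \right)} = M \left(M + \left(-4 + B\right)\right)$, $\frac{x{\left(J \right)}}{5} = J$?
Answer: $1140$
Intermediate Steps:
$x{\left(J \right)} = 5 J$
$d{\left(M,B \right)} = M \left(-4 + B + M\right)$
$A{\left(V \right)} = -15 - \frac{6 V}{12 - 2 V}$ ($A{\left(V \right)} = \frac{\left(-1 - 5\right) V}{\left(-2\right) \left(-4 + V - 2\right)} + \frac{5 \cdot 6}{-2} = \frac{\left(-1 - 5\right) V}{\left(-2\right) \left(-6 + V\right)} + 30 \left(- \frac{1}{2}\right) = \frac{\left(-6\right) V}{12 - 2 V} - 15 = - \frac{6 V}{12 - 2 V} - 15 = -15 - \frac{6 V}{12 - 2 V}$)
$A{\left(0 \right)} \left(-76\right) = \frac{6 \left(15 - 0\right)}{-6 + 0} \left(-76\right) = \frac{6 \left(15 + 0\right)}{-6} \left(-76\right) = 6 \left(- \frac{1}{6}\right) 15 \left(-76\right) = \left(-15\right) \left(-76\right) = 1140$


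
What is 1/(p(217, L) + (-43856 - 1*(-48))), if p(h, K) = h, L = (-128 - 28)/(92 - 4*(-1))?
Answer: -1/43591 ≈ -2.2941e-5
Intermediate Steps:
L = -13/8 (L = -156/(92 + 4) = -156/96 = -156*1/96 = -13/8 ≈ -1.6250)
1/(p(217, L) + (-43856 - 1*(-48))) = 1/(217 + (-43856 - 1*(-48))) = 1/(217 + (-43856 + 48)) = 1/(217 - 43808) = 1/(-43591) = -1/43591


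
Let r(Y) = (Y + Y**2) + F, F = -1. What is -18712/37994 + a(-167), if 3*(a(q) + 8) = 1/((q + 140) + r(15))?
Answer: -102588155/12082092 ≈ -8.4909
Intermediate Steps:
r(Y) = -1 + Y + Y**2 (r(Y) = (Y + Y**2) - 1 = -1 + Y + Y**2)
a(q) = -8 + 1/(3*(379 + q)) (a(q) = -8 + 1/(3*((q + 140) + (-1 + 15 + 15**2))) = -8 + 1/(3*((140 + q) + (-1 + 15 + 225))) = -8 + 1/(3*((140 + q) + 239)) = -8 + 1/(3*(379 + q)))
-18712/37994 + a(-167) = -18712/37994 + (-9095 - 24*(-167))/(3*(379 - 167)) = -18712*1/37994 + (1/3)*(-9095 + 4008)/212 = -9356/18997 + (1/3)*(1/212)*(-5087) = -9356/18997 - 5087/636 = -102588155/12082092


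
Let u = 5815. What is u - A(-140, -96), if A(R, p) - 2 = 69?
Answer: 5744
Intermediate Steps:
A(R, p) = 71 (A(R, p) = 2 + 69 = 71)
u - A(-140, -96) = 5815 - 1*71 = 5815 - 71 = 5744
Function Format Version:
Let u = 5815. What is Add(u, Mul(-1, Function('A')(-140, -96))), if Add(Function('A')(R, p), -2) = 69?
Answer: 5744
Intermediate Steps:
Function('A')(R, p) = 71 (Function('A')(R, p) = Add(2, 69) = 71)
Add(u, Mul(-1, Function('A')(-140, -96))) = Add(5815, Mul(-1, 71)) = Add(5815, -71) = 5744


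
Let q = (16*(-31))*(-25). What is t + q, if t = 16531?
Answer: 28931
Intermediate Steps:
q = 12400 (q = -496*(-25) = 12400)
t + q = 16531 + 12400 = 28931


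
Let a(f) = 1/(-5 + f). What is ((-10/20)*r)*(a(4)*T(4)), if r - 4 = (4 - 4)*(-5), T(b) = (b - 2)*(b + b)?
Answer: 32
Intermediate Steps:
T(b) = 2*b*(-2 + b) (T(b) = (-2 + b)*(2*b) = 2*b*(-2 + b))
r = 4 (r = 4 + (4 - 4)*(-5) = 4 + 0*(-5) = 4 + 0 = 4)
((-10/20)*r)*(a(4)*T(4)) = (-10/20*4)*((2*4*(-2 + 4))/(-5 + 4)) = (-10*1/20*4)*((2*4*2)/(-1)) = (-½*4)*(-1*16) = -2*(-16) = 32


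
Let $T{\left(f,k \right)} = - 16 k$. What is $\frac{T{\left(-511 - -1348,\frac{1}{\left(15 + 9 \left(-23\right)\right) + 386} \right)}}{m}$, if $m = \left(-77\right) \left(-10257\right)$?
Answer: $- \frac{8}{76609533} \approx -1.0443 \cdot 10^{-7}$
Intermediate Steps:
$m = 789789$
$\frac{T{\left(-511 - -1348,\frac{1}{\left(15 + 9 \left(-23\right)\right) + 386} \right)}}{m} = \frac{\left(-16\right) \frac{1}{\left(15 + 9 \left(-23\right)\right) + 386}}{789789} = - \frac{16}{\left(15 - 207\right) + 386} \cdot \frac{1}{789789} = - \frac{16}{-192 + 386} \cdot \frac{1}{789789} = - \frac{16}{194} \cdot \frac{1}{789789} = \left(-16\right) \frac{1}{194} \cdot \frac{1}{789789} = \left(- \frac{8}{97}\right) \frac{1}{789789} = - \frac{8}{76609533}$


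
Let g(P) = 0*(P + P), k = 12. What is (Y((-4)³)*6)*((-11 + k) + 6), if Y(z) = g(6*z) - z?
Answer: 2688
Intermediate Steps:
g(P) = 0 (g(P) = 0*(2*P) = 0)
Y(z) = -z (Y(z) = 0 - z = -z)
(Y((-4)³)*6)*((-11 + k) + 6) = (-1*(-4)³*6)*((-11 + 12) + 6) = (-1*(-64)*6)*(1 + 6) = (64*6)*7 = 384*7 = 2688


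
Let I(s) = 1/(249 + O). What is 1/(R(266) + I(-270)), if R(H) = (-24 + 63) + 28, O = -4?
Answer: 245/16416 ≈ 0.014924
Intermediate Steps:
R(H) = 67 (R(H) = 39 + 28 = 67)
I(s) = 1/245 (I(s) = 1/(249 - 4) = 1/245)
1/(R(266) + I(-270)) = 1/(67 + 1/245) = 1/(16416/245) = 245/16416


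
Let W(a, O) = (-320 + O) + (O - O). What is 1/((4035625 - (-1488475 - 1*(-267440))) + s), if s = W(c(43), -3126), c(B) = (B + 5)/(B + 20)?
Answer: 1/5253214 ≈ 1.9036e-7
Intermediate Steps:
c(B) = (5 + B)/(20 + B)
W(a, O) = -320 + O (W(a, O) = (-320 + O) + 0 = -320 + O)
s = -3446 (s = -320 - 3126 = -3446)
1/((4035625 - (-1488475 - 1*(-267440))) + s) = 1/((4035625 - (-1488475 - 1*(-267440))) - 3446) = 1/((4035625 - (-1488475 + 267440)) - 3446) = 1/((4035625 - 1*(-1221035)) - 3446) = 1/((4035625 + 1221035) - 3446) = 1/(5256660 - 3446) = 1/5253214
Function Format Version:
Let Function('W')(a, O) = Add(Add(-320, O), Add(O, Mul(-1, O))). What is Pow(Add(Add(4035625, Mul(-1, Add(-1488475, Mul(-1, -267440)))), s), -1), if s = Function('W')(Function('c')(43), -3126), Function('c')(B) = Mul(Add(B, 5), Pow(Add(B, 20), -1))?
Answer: Rational(1, 5253214) ≈ 1.9036e-7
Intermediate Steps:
Function('c')(B) = Mul(Pow(Add(20, B), -1), Add(5, B)) (Function('c')(B) = Mul(Add(5, B), Pow(Add(20, B), -1)) = Mul(Pow(Add(20, B), -1), Add(5, B)))
Function('W')(a, O) = Add(-320, O) (Function('W')(a, O) = Add(Add(-320, O), 0) = Add(-320, O))
s = -3446 (s = Add(-320, -3126) = -3446)
Pow(Add(Add(4035625, Mul(-1, Add(-1488475, Mul(-1, -267440)))), s), -1) = Pow(Add(Add(4035625, Mul(-1, Add(-1488475, Mul(-1, -267440)))), -3446), -1) = Pow(Add(Add(4035625, Mul(-1, Add(-1488475, 267440))), -3446), -1) = Pow(Add(Add(4035625, Mul(-1, -1221035)), -3446), -1) = Pow(Add(Add(4035625, 1221035), -3446), -1) = Pow(Add(5256660, -3446), -1) = Pow(5253214, -1) = Rational(1, 5253214)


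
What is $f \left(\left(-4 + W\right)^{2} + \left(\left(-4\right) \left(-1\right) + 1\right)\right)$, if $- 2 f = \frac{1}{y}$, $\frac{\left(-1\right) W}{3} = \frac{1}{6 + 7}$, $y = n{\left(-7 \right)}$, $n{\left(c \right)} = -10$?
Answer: $\frac{387}{338} \approx 1.145$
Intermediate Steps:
$y = -10$
$W = - \frac{3}{13}$ ($W = - \frac{3}{6 + 7} = - \frac{3}{13} \approx -0.23077$)
$f = \frac{1}{20}$ ($f = - \frac{1}{2 \left(-10\right)} = \left(- \frac{1}{2}\right) \left(- \frac{1}{10}\right) = \frac{1}{20} \approx 0.05$)
$f \left(\left(-4 + W\right)^{2} + \left(\left(-4\right) \left(-1\right) + 1\right)\right) = \frac{\left(-4 - \frac{3}{13}\right)^{2} + \left(\left(-4\right) \left(-1\right) + 1\right)}{20} = \frac{\left(- \frac{55}{13}\right)^{2} + \left(4 + 1\right)}{20} = \frac{\frac{3025}{169} + 5}{20} = \frac{1}{20} \cdot \frac{3870}{169} = \frac{387}{338}$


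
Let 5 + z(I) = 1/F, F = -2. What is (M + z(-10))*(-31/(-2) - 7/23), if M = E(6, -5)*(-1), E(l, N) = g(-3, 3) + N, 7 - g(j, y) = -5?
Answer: -17475/92 ≈ -189.95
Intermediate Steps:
g(j, y) = 12 (g(j, y) = 7 - 1*(-5) = 7 + 5 = 12)
E(l, N) = 12 + N
M = -7 (M = (12 - 5)*(-1) = 7*(-1) = -7)
z(I) = -11/2 (z(I) = -5 + 1/(-2) = -5 - ½ = -11/2)
(M + z(-10))*(-31/(-2) - 7/23) = (-7 - 11/2)*(-31/(-2) - 7/23) = -25*(-31*(-½) - 7*1/23)/2 = -25*(31/2 - 7/23)/2 = -25/2*699/46 = -17475/92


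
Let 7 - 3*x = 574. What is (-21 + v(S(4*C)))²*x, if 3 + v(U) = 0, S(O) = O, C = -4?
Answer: -108864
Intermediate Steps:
v(U) = -3 (v(U) = -3 + 0 = -3)
x = -189 (x = 7/3 - ⅓*574 = 7/3 - 574/3 = -189)
(-21 + v(S(4*C)))²*x = (-21 - 3)²*(-189) = (-24)²*(-189) = 576*(-189) = -108864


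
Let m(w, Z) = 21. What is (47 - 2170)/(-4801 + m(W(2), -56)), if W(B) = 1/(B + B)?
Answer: 2123/4780 ≈ 0.44414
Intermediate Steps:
W(B) = 1/(2*B)
(47 - 2170)/(-4801 + m(W(2), -56)) = (47 - 2170)/(-4801 + 21) = -2123/(-4780) = -2123*(-1/4780) = 2123/4780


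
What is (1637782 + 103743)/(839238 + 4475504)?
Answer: 1741525/5314742 ≈ 0.32768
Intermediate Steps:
(1637782 + 103743)/(839238 + 4475504) = 1741525/5314742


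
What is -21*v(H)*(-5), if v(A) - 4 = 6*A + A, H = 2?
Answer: 1890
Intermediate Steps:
v(A) = 4 + 7*A (v(A) = 4 + (6*A + A) = 4 + 7*A)
-21*v(H)*(-5) = -21*(4 + 7*2)*(-5) = -21*(4 + 14)*(-5) = -21*18*(-5) = -378*(-5) = 1890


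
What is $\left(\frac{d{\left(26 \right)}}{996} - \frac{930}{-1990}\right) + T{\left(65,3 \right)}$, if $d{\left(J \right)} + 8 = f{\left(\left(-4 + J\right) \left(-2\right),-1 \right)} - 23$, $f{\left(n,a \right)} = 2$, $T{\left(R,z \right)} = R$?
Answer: $\frac{12970117}{198204} \approx 65.438$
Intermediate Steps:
$d{\left(J \right)} = -29$ ($d{\left(J \right)} = -8 + \left(2 - 23\right) = -8 - 21 = -29$)
$\left(\frac{d{\left(26 \right)}}{996} - \frac{930}{-1990}\right) + T{\left(65,3 \right)} = \left(- \frac{29}{996} - \frac{930}{-1990}\right) + 65 = \left(\left(-29\right) \frac{1}{996} - - \frac{93}{199}\right) + 65 = \left(- \frac{29}{996} + \frac{93}{199}\right) + 65 = \frac{86857}{198204} + 65 = \frac{12970117}{198204}$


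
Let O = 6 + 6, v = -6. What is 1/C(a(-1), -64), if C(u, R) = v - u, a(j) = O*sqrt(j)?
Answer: -1/30 + I/15 ≈ -0.033333 + 0.066667*I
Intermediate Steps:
O = 12
a(j) = 12*sqrt(j)
C(u, R) = -6 - u
1/C(a(-1), -64) = 1/(-6 - 12*sqrt(-1)) = 1/(-6 - 12*I) = (-6 + 12*I)/180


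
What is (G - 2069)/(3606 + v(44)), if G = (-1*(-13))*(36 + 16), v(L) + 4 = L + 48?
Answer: -1393/3694 ≈ -0.37710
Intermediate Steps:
v(L) = 44 + L (v(L) = -4 + (L + 48) = -4 + (48 + L) = 44 + L)
G = 676 (G = 13*52 = 676)
(G - 2069)/(3606 + v(44)) = (676 - 2069)/(3606 + (44 + 44)) = -1393/(3606 + 88) = -1393/3694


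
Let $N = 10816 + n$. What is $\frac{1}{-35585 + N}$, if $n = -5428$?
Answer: $- \frac{1}{30197} \approx -3.3116 \cdot 10^{-5}$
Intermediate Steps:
$N = 5388$ ($N = 10816 - 5428 = 5388$)
$\frac{1}{-35585 + N} = \frac{1}{-35585 + 5388} = \frac{1}{-30197} = - \frac{1}{30197}$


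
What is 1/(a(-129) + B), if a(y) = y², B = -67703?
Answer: -1/51062 ≈ -1.9584e-5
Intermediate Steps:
1/(a(-129) + B) = 1/((-129)² - 67703) = 1/(16641 - 67703) = 1/(-51062) = -1/51062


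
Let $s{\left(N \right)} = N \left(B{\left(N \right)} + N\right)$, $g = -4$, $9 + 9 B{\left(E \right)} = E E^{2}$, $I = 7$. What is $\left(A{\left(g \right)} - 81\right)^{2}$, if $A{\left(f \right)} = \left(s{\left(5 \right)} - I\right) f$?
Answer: $\frac{13667809}{81} \approx 1.6874 \cdot 10^{5}$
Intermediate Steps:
$B{\left(E \right)} = -1 + \frac{E^{3}}{9}$ ($B{\left(E \right)} = -1 + \frac{E E^{2}}{9} = -1 + \frac{E^{3}}{9}$)
$s{\left(N \right)} = N \left(-1 + N + \frac{N^{3}}{9}\right)$ ($s{\left(N \right)} = N \left(\left(-1 + \frac{N^{3}}{9}\right) + N\right) = N \left(-1 + N + \frac{N^{3}}{9}\right)$)
$A{\left(f \right)} = \frac{742 f}{9}$ ($A{\left(f \right)} = \left(5 \left(-1 + 5 + \frac{5^{3}}{9}\right) - 7\right) f = \left(5 \left(-1 + 5 + \frac{1}{9} \cdot 125\right) - 7\right) f = \left(5 \left(-1 + 5 + \frac{125}{9}\right) - 7\right) f = \left(5 \cdot \frac{161}{9} - 7\right) f = \left(\frac{805}{9} - 7\right) f = \frac{742 f}{9}$)
$\left(A{\left(g \right)} - 81\right)^{2} = \left(\frac{742}{9} \left(-4\right) - 81\right)^{2} = \left(- \frac{2968}{9} - 81\right)^{2} = \left(- \frac{3697}{9}\right)^{2} = \frac{13667809}{81}$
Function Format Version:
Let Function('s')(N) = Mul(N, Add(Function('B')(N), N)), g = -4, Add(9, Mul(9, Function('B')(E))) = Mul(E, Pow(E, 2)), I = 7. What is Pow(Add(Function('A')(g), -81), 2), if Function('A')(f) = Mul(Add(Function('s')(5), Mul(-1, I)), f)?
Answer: Rational(13667809, 81) ≈ 1.6874e+5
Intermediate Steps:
Function('B')(E) = Add(-1, Mul(Rational(1, 9), Pow(E, 3))) (Function('B')(E) = Add(-1, Mul(Rational(1, 9), Mul(E, Pow(E, 2)))) = Add(-1, Mul(Rational(1, 9), Pow(E, 3))))
Function('s')(N) = Mul(N, Add(-1, N, Mul(Rational(1, 9), Pow(N, 3)))) (Function('s')(N) = Mul(N, Add(Add(-1, Mul(Rational(1, 9), Pow(N, 3))), N)) = Mul(N, Add(-1, N, Mul(Rational(1, 9), Pow(N, 3)))))
Function('A')(f) = Mul(Rational(742, 9), f) (Function('A')(f) = Mul(Add(Mul(5, Add(-1, 5, Mul(Rational(1, 9), Pow(5, 3)))), Mul(-1, 7)), f) = Mul(Add(Mul(5, Add(-1, 5, Mul(Rational(1, 9), 125))), -7), f) = Mul(Add(Mul(5, Add(-1, 5, Rational(125, 9))), -7), f) = Mul(Add(Mul(5, Rational(161, 9)), -7), f) = Mul(Add(Rational(805, 9), -7), f) = Mul(Rational(742, 9), f))
Pow(Add(Function('A')(g), -81), 2) = Pow(Add(Mul(Rational(742, 9), -4), -81), 2) = Pow(Add(Rational(-2968, 9), -81), 2) = Pow(Rational(-3697, 9), 2) = Rational(13667809, 81)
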